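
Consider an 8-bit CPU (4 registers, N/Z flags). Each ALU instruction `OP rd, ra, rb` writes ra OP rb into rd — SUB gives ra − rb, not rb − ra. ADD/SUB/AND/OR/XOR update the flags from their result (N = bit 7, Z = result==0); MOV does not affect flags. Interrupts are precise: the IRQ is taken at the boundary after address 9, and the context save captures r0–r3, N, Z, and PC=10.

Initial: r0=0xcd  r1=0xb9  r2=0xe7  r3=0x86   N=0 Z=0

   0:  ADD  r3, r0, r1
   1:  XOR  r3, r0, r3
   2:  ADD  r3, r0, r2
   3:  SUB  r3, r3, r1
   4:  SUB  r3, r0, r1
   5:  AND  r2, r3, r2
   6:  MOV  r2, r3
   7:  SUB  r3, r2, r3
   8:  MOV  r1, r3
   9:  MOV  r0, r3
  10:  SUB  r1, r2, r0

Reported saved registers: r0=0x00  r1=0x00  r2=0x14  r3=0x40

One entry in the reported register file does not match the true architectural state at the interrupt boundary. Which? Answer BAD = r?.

BAD = r3

after  0: r0=0xcd r1=0xb9 r2=0xe7 r3=0x86  N=1 Z=0
after  1: r0=0xcd r1=0xb9 r2=0xe7 r3=0x4b  N=0 Z=0
after  2: r0=0xcd r1=0xb9 r2=0xe7 r3=0xb4  N=1 Z=0
after  3: r0=0xcd r1=0xb9 r2=0xe7 r3=0xfb  N=1 Z=0
after  4: r0=0xcd r1=0xb9 r2=0xe7 r3=0x14  N=0 Z=0
after  5: r0=0xcd r1=0xb9 r2=0x04 r3=0x14  N=0 Z=0
after  6: r0=0xcd r1=0xb9 r2=0x14 r3=0x14  N=0 Z=0
after  7: r0=0xcd r1=0xb9 r2=0x14 r3=0x00  N=0 Z=1
after  8: r0=0xcd r1=0x00 r2=0x14 r3=0x00  N=0 Z=1
after  9: r0=0x00 r1=0x00 r2=0x14 r3=0x00  N=0 Z=1
-- IRQ taken; context saved, return-PC = 10 --
mismatch: r3: reported 0x40 vs actual 0x00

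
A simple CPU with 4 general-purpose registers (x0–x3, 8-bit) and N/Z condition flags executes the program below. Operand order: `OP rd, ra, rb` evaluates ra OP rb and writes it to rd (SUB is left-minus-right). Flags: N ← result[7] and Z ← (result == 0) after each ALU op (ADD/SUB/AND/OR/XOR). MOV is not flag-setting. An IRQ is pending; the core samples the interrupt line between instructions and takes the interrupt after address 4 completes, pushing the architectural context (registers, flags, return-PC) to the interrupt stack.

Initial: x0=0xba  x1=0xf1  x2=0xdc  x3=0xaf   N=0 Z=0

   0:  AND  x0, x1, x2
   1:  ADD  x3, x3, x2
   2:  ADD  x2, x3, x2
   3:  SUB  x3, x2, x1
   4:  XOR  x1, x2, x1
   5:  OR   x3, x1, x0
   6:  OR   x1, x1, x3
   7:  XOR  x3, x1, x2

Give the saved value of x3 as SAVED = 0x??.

after  0: x0=0xd0 x1=0xf1 x2=0xdc x3=0xaf  N=1 Z=0
after  1: x0=0xd0 x1=0xf1 x2=0xdc x3=0x8b  N=1 Z=0
after  2: x0=0xd0 x1=0xf1 x2=0x67 x3=0x8b  N=0 Z=0
after  3: x0=0xd0 x1=0xf1 x2=0x67 x3=0x76  N=0 Z=0
after  4: x0=0xd0 x1=0x96 x2=0x67 x3=0x76  N=1 Z=0
-- IRQ taken; context saved, return-PC = 5 --

SAVED = 0x76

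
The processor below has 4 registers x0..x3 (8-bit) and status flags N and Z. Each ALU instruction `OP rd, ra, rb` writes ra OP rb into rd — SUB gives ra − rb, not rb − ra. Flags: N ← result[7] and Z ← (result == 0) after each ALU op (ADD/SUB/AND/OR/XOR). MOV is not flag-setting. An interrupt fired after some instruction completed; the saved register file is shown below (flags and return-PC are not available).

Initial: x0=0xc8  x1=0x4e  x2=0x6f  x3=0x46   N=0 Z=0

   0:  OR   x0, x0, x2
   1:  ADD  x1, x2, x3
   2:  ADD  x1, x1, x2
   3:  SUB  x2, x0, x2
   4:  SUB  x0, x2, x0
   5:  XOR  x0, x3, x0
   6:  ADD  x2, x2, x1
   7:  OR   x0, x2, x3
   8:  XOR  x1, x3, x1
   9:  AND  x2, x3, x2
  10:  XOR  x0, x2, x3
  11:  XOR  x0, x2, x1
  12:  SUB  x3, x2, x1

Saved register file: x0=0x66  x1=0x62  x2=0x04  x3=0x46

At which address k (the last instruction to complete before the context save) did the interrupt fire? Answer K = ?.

K = 11

after  0: x0=0xef x1=0x4e x2=0x6f x3=0x46  N=1 Z=0
after  1: x0=0xef x1=0xb5 x2=0x6f x3=0x46  N=1 Z=0
after  2: x0=0xef x1=0x24 x2=0x6f x3=0x46  N=0 Z=0
after  3: x0=0xef x1=0x24 x2=0x80 x3=0x46  N=1 Z=0
after  4: x0=0x91 x1=0x24 x2=0x80 x3=0x46  N=1 Z=0
after  5: x0=0xd7 x1=0x24 x2=0x80 x3=0x46  N=1 Z=0
after  6: x0=0xd7 x1=0x24 x2=0xa4 x3=0x46  N=1 Z=0
after  7: x0=0xe6 x1=0x24 x2=0xa4 x3=0x46  N=1 Z=0
after  8: x0=0xe6 x1=0x62 x2=0xa4 x3=0x46  N=0 Z=0
after  9: x0=0xe6 x1=0x62 x2=0x04 x3=0x46  N=0 Z=0
after 10: x0=0x42 x1=0x62 x2=0x04 x3=0x46  N=0 Z=0
after 11: x0=0x66 x1=0x62 x2=0x04 x3=0x46  N=0 Z=0
-- IRQ taken; context saved, return-PC = 12 --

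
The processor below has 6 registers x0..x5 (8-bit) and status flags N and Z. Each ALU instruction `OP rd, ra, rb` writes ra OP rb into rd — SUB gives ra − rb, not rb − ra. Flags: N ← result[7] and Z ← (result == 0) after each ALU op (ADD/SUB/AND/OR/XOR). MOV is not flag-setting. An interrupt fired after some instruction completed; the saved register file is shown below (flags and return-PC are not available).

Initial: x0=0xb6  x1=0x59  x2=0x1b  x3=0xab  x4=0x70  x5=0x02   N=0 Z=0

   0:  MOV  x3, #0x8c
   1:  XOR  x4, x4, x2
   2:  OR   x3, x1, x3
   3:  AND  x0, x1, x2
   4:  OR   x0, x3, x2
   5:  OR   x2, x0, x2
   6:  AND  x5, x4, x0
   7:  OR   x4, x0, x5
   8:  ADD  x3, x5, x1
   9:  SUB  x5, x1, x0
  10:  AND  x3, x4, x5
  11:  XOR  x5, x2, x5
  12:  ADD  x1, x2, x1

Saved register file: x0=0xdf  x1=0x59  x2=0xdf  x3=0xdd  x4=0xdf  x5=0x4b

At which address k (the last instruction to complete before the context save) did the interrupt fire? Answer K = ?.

after  0: x0=0xb6 x1=0x59 x2=0x1b x3=0x8c x4=0x70 x5=0x02  N=0 Z=0
after  1: x0=0xb6 x1=0x59 x2=0x1b x3=0x8c x4=0x6b x5=0x02  N=0 Z=0
after  2: x0=0xb6 x1=0x59 x2=0x1b x3=0xdd x4=0x6b x5=0x02  N=1 Z=0
after  3: x0=0x19 x1=0x59 x2=0x1b x3=0xdd x4=0x6b x5=0x02  N=0 Z=0
after  4: x0=0xdf x1=0x59 x2=0x1b x3=0xdd x4=0x6b x5=0x02  N=1 Z=0
after  5: x0=0xdf x1=0x59 x2=0xdf x3=0xdd x4=0x6b x5=0x02  N=1 Z=0
after  6: x0=0xdf x1=0x59 x2=0xdf x3=0xdd x4=0x6b x5=0x4b  N=0 Z=0
after  7: x0=0xdf x1=0x59 x2=0xdf x3=0xdd x4=0xdf x5=0x4b  N=1 Z=0
-- IRQ taken; context saved, return-PC = 8 --

K = 7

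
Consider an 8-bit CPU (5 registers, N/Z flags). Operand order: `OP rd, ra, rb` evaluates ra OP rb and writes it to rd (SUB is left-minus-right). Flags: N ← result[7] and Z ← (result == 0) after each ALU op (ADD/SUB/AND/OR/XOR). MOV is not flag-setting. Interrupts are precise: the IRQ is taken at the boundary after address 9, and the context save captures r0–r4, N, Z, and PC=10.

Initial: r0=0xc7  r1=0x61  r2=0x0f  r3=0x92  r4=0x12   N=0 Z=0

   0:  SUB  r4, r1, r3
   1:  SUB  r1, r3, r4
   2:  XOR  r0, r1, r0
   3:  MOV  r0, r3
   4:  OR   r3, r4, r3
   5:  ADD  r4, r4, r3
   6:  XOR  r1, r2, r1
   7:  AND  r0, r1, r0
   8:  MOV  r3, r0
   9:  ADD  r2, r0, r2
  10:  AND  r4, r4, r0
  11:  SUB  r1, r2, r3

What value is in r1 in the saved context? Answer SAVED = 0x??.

after  0: r0=0xc7 r1=0x61 r2=0x0f r3=0x92 r4=0xcf  N=1 Z=0
after  1: r0=0xc7 r1=0xc3 r2=0x0f r3=0x92 r4=0xcf  N=1 Z=0
after  2: r0=0x04 r1=0xc3 r2=0x0f r3=0x92 r4=0xcf  N=0 Z=0
after  3: r0=0x92 r1=0xc3 r2=0x0f r3=0x92 r4=0xcf  N=0 Z=0
after  4: r0=0x92 r1=0xc3 r2=0x0f r3=0xdf r4=0xcf  N=1 Z=0
after  5: r0=0x92 r1=0xc3 r2=0x0f r3=0xdf r4=0xae  N=1 Z=0
after  6: r0=0x92 r1=0xcc r2=0x0f r3=0xdf r4=0xae  N=1 Z=0
after  7: r0=0x80 r1=0xcc r2=0x0f r3=0xdf r4=0xae  N=1 Z=0
after  8: r0=0x80 r1=0xcc r2=0x0f r3=0x80 r4=0xae  N=1 Z=0
after  9: r0=0x80 r1=0xcc r2=0x8f r3=0x80 r4=0xae  N=1 Z=0
-- IRQ taken; context saved, return-PC = 10 --

SAVED = 0xcc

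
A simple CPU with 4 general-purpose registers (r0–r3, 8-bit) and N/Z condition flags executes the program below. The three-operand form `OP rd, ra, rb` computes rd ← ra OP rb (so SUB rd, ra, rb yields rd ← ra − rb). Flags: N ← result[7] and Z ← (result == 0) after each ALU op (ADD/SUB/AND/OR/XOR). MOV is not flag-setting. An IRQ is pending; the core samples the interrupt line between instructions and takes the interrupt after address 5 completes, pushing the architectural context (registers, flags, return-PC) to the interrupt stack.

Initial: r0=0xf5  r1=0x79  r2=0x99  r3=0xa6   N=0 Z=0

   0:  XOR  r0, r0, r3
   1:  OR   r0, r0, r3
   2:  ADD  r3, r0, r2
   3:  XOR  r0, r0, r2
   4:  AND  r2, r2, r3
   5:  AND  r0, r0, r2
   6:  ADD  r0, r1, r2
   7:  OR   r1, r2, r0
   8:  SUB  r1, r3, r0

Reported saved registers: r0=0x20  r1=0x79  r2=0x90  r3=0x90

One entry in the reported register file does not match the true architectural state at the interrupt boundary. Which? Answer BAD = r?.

BAD = r0

after  0: r0=0x53 r1=0x79 r2=0x99 r3=0xa6  N=0 Z=0
after  1: r0=0xf7 r1=0x79 r2=0x99 r3=0xa6  N=1 Z=0
after  2: r0=0xf7 r1=0x79 r2=0x99 r3=0x90  N=1 Z=0
after  3: r0=0x6e r1=0x79 r2=0x99 r3=0x90  N=0 Z=0
after  4: r0=0x6e r1=0x79 r2=0x90 r3=0x90  N=1 Z=0
after  5: r0=0x00 r1=0x79 r2=0x90 r3=0x90  N=0 Z=1
-- IRQ taken; context saved, return-PC = 6 --
mismatch: r0: reported 0x20 vs actual 0x00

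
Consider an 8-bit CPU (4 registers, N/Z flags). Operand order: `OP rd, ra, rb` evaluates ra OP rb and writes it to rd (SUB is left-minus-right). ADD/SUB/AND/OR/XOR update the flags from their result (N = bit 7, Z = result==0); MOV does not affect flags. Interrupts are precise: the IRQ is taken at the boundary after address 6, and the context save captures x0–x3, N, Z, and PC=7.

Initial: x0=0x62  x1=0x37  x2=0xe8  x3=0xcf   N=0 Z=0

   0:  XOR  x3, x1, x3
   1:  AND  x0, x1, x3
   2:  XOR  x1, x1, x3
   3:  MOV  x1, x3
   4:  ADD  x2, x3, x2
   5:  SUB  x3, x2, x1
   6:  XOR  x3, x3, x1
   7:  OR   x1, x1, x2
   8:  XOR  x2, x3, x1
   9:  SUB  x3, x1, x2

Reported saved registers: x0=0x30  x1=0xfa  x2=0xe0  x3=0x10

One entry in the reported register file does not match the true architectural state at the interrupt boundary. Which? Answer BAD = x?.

after  0: x0=0x62 x1=0x37 x2=0xe8 x3=0xf8  N=1 Z=0
after  1: x0=0x30 x1=0x37 x2=0xe8 x3=0xf8  N=0 Z=0
after  2: x0=0x30 x1=0xcf x2=0xe8 x3=0xf8  N=1 Z=0
after  3: x0=0x30 x1=0xf8 x2=0xe8 x3=0xf8  N=1 Z=0
after  4: x0=0x30 x1=0xf8 x2=0xe0 x3=0xf8  N=1 Z=0
after  5: x0=0x30 x1=0xf8 x2=0xe0 x3=0xe8  N=1 Z=0
after  6: x0=0x30 x1=0xf8 x2=0xe0 x3=0x10  N=0 Z=0
-- IRQ taken; context saved, return-PC = 7 --
mismatch: x1: reported 0xfa vs actual 0xf8

BAD = x1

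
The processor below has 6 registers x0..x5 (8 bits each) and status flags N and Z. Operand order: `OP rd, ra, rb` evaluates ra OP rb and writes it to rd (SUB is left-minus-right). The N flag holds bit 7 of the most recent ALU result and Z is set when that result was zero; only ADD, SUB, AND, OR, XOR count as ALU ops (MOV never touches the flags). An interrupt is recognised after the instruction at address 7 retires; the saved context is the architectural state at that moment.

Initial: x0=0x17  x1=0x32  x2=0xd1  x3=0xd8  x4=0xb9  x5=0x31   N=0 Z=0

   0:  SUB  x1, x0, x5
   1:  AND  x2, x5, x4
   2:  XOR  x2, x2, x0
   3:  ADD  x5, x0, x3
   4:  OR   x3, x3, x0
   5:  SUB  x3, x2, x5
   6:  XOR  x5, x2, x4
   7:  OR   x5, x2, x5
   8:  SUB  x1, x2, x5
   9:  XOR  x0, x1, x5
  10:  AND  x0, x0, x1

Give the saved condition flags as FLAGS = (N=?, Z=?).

FLAGS = (N=1, Z=0)

after  0: x0=0x17 x1=0xe6 x2=0xd1 x3=0xd8 x4=0xb9 x5=0x31  N=1 Z=0
after  1: x0=0x17 x1=0xe6 x2=0x31 x3=0xd8 x4=0xb9 x5=0x31  N=0 Z=0
after  2: x0=0x17 x1=0xe6 x2=0x26 x3=0xd8 x4=0xb9 x5=0x31  N=0 Z=0
after  3: x0=0x17 x1=0xe6 x2=0x26 x3=0xd8 x4=0xb9 x5=0xef  N=1 Z=0
after  4: x0=0x17 x1=0xe6 x2=0x26 x3=0xdf x4=0xb9 x5=0xef  N=1 Z=0
after  5: x0=0x17 x1=0xe6 x2=0x26 x3=0x37 x4=0xb9 x5=0xef  N=0 Z=0
after  6: x0=0x17 x1=0xe6 x2=0x26 x3=0x37 x4=0xb9 x5=0x9f  N=1 Z=0
after  7: x0=0x17 x1=0xe6 x2=0x26 x3=0x37 x4=0xb9 x5=0xbf  N=1 Z=0
-- IRQ taken; context saved, return-PC = 8 --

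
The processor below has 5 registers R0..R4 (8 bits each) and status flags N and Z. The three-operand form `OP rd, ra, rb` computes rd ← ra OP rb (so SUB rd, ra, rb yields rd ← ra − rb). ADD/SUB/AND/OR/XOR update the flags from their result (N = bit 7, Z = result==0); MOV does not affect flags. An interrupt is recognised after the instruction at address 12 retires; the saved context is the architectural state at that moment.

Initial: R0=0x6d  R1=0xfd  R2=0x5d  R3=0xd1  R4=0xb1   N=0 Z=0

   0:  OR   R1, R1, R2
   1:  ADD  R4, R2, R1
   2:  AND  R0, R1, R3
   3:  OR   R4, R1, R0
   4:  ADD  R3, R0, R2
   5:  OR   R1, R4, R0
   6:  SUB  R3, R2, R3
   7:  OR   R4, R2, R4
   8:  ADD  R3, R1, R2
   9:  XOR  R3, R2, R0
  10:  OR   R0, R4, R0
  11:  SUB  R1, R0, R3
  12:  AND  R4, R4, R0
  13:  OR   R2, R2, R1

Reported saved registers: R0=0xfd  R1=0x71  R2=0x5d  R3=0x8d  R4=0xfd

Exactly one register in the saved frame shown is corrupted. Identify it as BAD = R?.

after  0: R0=0x6d R1=0xfd R2=0x5d R3=0xd1 R4=0xb1  N=1 Z=0
after  1: R0=0x6d R1=0xfd R2=0x5d R3=0xd1 R4=0x5a  N=0 Z=0
after  2: R0=0xd1 R1=0xfd R2=0x5d R3=0xd1 R4=0x5a  N=1 Z=0
after  3: R0=0xd1 R1=0xfd R2=0x5d R3=0xd1 R4=0xfd  N=1 Z=0
after  4: R0=0xd1 R1=0xfd R2=0x5d R3=0x2e R4=0xfd  N=0 Z=0
after  5: R0=0xd1 R1=0xfd R2=0x5d R3=0x2e R4=0xfd  N=1 Z=0
after  6: R0=0xd1 R1=0xfd R2=0x5d R3=0x2f R4=0xfd  N=0 Z=0
after  7: R0=0xd1 R1=0xfd R2=0x5d R3=0x2f R4=0xfd  N=1 Z=0
after  8: R0=0xd1 R1=0xfd R2=0x5d R3=0x5a R4=0xfd  N=0 Z=0
after  9: R0=0xd1 R1=0xfd R2=0x5d R3=0x8c R4=0xfd  N=1 Z=0
after 10: R0=0xfd R1=0xfd R2=0x5d R3=0x8c R4=0xfd  N=1 Z=0
after 11: R0=0xfd R1=0x71 R2=0x5d R3=0x8c R4=0xfd  N=0 Z=0
after 12: R0=0xfd R1=0x71 R2=0x5d R3=0x8c R4=0xfd  N=1 Z=0
-- IRQ taken; context saved, return-PC = 13 --
mismatch: R3: reported 0x8d vs actual 0x8c

BAD = R3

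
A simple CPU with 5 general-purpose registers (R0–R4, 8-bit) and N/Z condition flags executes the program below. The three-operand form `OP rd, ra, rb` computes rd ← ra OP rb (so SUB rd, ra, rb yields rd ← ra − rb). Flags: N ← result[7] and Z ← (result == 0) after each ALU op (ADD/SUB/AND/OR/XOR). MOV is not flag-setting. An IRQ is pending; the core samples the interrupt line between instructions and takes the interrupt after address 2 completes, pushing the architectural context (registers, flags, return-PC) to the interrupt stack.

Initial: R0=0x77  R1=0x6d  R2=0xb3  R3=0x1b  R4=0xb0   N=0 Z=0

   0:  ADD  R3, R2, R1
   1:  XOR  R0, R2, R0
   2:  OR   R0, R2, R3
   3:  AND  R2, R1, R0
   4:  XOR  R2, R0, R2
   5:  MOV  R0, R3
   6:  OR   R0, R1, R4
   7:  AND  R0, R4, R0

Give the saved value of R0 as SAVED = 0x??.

SAVED = 0xb3

after  0: R0=0x77 R1=0x6d R2=0xb3 R3=0x20 R4=0xb0  N=0 Z=0
after  1: R0=0xc4 R1=0x6d R2=0xb3 R3=0x20 R4=0xb0  N=1 Z=0
after  2: R0=0xb3 R1=0x6d R2=0xb3 R3=0x20 R4=0xb0  N=1 Z=0
-- IRQ taken; context saved, return-PC = 3 --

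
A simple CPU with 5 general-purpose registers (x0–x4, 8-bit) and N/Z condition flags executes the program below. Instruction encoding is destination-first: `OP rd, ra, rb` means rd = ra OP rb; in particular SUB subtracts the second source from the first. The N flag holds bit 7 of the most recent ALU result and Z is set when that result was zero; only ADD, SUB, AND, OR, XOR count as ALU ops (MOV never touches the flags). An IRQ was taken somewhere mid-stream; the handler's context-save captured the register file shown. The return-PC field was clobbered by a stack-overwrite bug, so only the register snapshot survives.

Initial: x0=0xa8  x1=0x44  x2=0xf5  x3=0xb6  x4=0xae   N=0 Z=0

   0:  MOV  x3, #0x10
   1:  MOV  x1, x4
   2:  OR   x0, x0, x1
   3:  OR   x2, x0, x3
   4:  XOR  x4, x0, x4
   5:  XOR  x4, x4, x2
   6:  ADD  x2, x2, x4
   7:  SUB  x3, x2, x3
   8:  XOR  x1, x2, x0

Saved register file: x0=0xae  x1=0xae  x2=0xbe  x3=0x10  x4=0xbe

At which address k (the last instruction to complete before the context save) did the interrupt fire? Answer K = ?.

K = 5

after  0: x0=0xa8 x1=0x44 x2=0xf5 x3=0x10 x4=0xae  N=0 Z=0
after  1: x0=0xa8 x1=0xae x2=0xf5 x3=0x10 x4=0xae  N=0 Z=0
after  2: x0=0xae x1=0xae x2=0xf5 x3=0x10 x4=0xae  N=1 Z=0
after  3: x0=0xae x1=0xae x2=0xbe x3=0x10 x4=0xae  N=1 Z=0
after  4: x0=0xae x1=0xae x2=0xbe x3=0x10 x4=0x00  N=0 Z=1
after  5: x0=0xae x1=0xae x2=0xbe x3=0x10 x4=0xbe  N=1 Z=0
-- IRQ taken; context saved, return-PC = 6 --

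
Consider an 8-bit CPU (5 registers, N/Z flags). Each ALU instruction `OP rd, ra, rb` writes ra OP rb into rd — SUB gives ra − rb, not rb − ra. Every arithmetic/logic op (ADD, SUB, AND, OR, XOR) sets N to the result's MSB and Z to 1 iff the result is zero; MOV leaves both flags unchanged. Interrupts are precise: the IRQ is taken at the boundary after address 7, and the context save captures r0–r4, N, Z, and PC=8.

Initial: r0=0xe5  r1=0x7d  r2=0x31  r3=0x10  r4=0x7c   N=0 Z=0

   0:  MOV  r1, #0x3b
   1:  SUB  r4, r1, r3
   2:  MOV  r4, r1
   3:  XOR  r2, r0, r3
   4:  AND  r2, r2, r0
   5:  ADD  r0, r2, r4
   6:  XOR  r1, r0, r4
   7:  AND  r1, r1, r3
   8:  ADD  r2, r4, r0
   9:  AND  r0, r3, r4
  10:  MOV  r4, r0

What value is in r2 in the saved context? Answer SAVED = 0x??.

SAVED = 0xe5

after  0: r0=0xe5 r1=0x3b r2=0x31 r3=0x10 r4=0x7c  N=0 Z=0
after  1: r0=0xe5 r1=0x3b r2=0x31 r3=0x10 r4=0x2b  N=0 Z=0
after  2: r0=0xe5 r1=0x3b r2=0x31 r3=0x10 r4=0x3b  N=0 Z=0
after  3: r0=0xe5 r1=0x3b r2=0xf5 r3=0x10 r4=0x3b  N=1 Z=0
after  4: r0=0xe5 r1=0x3b r2=0xe5 r3=0x10 r4=0x3b  N=1 Z=0
after  5: r0=0x20 r1=0x3b r2=0xe5 r3=0x10 r4=0x3b  N=0 Z=0
after  6: r0=0x20 r1=0x1b r2=0xe5 r3=0x10 r4=0x3b  N=0 Z=0
after  7: r0=0x20 r1=0x10 r2=0xe5 r3=0x10 r4=0x3b  N=0 Z=0
-- IRQ taken; context saved, return-PC = 8 --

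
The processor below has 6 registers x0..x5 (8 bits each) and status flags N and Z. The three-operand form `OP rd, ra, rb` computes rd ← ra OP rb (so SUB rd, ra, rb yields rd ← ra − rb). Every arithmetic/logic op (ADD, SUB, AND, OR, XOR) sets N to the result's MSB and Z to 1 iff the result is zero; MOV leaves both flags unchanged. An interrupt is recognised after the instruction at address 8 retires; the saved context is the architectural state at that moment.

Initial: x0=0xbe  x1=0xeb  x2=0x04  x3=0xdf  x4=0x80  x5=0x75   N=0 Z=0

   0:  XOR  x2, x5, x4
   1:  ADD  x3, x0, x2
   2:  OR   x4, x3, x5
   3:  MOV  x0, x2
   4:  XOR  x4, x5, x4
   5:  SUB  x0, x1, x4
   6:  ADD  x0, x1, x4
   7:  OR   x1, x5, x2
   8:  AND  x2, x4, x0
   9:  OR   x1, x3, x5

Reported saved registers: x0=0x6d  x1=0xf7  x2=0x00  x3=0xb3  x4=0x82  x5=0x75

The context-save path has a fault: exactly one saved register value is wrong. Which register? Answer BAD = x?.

BAD = x1

after  0: x0=0xbe x1=0xeb x2=0xf5 x3=0xdf x4=0x80 x5=0x75  N=1 Z=0
after  1: x0=0xbe x1=0xeb x2=0xf5 x3=0xb3 x4=0x80 x5=0x75  N=1 Z=0
after  2: x0=0xbe x1=0xeb x2=0xf5 x3=0xb3 x4=0xf7 x5=0x75  N=1 Z=0
after  3: x0=0xf5 x1=0xeb x2=0xf5 x3=0xb3 x4=0xf7 x5=0x75  N=1 Z=0
after  4: x0=0xf5 x1=0xeb x2=0xf5 x3=0xb3 x4=0x82 x5=0x75  N=1 Z=0
after  5: x0=0x69 x1=0xeb x2=0xf5 x3=0xb3 x4=0x82 x5=0x75  N=0 Z=0
after  6: x0=0x6d x1=0xeb x2=0xf5 x3=0xb3 x4=0x82 x5=0x75  N=0 Z=0
after  7: x0=0x6d x1=0xf5 x2=0xf5 x3=0xb3 x4=0x82 x5=0x75  N=1 Z=0
after  8: x0=0x6d x1=0xf5 x2=0x00 x3=0xb3 x4=0x82 x5=0x75  N=0 Z=1
-- IRQ taken; context saved, return-PC = 9 --
mismatch: x1: reported 0xf7 vs actual 0xf5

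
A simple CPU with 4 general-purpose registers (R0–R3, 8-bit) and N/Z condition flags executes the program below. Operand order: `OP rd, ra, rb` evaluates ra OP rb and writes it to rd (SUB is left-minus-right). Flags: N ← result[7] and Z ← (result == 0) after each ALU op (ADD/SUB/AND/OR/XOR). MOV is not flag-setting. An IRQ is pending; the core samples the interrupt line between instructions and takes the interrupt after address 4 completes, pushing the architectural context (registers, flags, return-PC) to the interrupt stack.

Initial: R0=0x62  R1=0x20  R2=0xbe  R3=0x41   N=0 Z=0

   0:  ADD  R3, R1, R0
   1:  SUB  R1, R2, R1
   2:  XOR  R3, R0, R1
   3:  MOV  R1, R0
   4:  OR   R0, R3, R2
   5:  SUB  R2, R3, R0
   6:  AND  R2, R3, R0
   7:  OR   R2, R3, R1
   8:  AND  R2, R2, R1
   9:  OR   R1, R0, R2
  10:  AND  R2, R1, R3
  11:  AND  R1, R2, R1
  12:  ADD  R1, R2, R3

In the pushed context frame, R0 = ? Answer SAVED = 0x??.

SAVED = 0xfe

after  0: R0=0x62 R1=0x20 R2=0xbe R3=0x82  N=1 Z=0
after  1: R0=0x62 R1=0x9e R2=0xbe R3=0x82  N=1 Z=0
after  2: R0=0x62 R1=0x9e R2=0xbe R3=0xfc  N=1 Z=0
after  3: R0=0x62 R1=0x62 R2=0xbe R3=0xfc  N=1 Z=0
after  4: R0=0xfe R1=0x62 R2=0xbe R3=0xfc  N=1 Z=0
-- IRQ taken; context saved, return-PC = 5 --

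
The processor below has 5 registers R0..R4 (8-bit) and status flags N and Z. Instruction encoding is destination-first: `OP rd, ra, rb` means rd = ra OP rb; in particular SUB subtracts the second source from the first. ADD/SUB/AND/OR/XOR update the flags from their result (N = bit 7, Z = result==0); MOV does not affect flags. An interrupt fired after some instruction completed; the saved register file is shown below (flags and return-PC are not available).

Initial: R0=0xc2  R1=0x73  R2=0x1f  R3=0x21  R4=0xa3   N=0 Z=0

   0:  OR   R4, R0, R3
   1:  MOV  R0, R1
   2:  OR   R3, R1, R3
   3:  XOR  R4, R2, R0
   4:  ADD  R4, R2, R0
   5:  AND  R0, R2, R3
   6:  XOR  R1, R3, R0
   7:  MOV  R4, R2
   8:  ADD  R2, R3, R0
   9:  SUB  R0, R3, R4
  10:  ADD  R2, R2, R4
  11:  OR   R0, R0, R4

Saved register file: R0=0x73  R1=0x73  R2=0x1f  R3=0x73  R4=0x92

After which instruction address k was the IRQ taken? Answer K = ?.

after  0: R0=0xc2 R1=0x73 R2=0x1f R3=0x21 R4=0xe3  N=1 Z=0
after  1: R0=0x73 R1=0x73 R2=0x1f R3=0x21 R4=0xe3  N=1 Z=0
after  2: R0=0x73 R1=0x73 R2=0x1f R3=0x73 R4=0xe3  N=0 Z=0
after  3: R0=0x73 R1=0x73 R2=0x1f R3=0x73 R4=0x6c  N=0 Z=0
after  4: R0=0x73 R1=0x73 R2=0x1f R3=0x73 R4=0x92  N=1 Z=0
-- IRQ taken; context saved, return-PC = 5 --

K = 4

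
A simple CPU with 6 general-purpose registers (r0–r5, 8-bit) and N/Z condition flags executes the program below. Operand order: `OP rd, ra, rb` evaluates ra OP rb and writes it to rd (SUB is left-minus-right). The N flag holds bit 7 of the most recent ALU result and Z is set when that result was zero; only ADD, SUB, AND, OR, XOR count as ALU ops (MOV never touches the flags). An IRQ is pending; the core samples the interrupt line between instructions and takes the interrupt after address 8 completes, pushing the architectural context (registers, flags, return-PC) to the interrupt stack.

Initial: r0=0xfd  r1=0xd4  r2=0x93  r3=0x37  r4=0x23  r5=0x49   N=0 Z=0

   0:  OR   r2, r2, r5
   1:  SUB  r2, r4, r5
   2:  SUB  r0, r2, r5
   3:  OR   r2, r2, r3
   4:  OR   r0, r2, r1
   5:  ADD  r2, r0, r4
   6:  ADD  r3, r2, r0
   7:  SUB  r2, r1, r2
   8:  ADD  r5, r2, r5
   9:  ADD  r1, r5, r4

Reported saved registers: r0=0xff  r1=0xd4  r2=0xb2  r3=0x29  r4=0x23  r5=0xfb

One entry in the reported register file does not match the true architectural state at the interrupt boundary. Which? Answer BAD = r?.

BAD = r3

after  0: r0=0xfd r1=0xd4 r2=0xdb r3=0x37 r4=0x23 r5=0x49  N=1 Z=0
after  1: r0=0xfd r1=0xd4 r2=0xda r3=0x37 r4=0x23 r5=0x49  N=1 Z=0
after  2: r0=0x91 r1=0xd4 r2=0xda r3=0x37 r4=0x23 r5=0x49  N=1 Z=0
after  3: r0=0x91 r1=0xd4 r2=0xff r3=0x37 r4=0x23 r5=0x49  N=1 Z=0
after  4: r0=0xff r1=0xd4 r2=0xff r3=0x37 r4=0x23 r5=0x49  N=1 Z=0
after  5: r0=0xff r1=0xd4 r2=0x22 r3=0x37 r4=0x23 r5=0x49  N=0 Z=0
after  6: r0=0xff r1=0xd4 r2=0x22 r3=0x21 r4=0x23 r5=0x49  N=0 Z=0
after  7: r0=0xff r1=0xd4 r2=0xb2 r3=0x21 r4=0x23 r5=0x49  N=1 Z=0
after  8: r0=0xff r1=0xd4 r2=0xb2 r3=0x21 r4=0x23 r5=0xfb  N=1 Z=0
-- IRQ taken; context saved, return-PC = 9 --
mismatch: r3: reported 0x29 vs actual 0x21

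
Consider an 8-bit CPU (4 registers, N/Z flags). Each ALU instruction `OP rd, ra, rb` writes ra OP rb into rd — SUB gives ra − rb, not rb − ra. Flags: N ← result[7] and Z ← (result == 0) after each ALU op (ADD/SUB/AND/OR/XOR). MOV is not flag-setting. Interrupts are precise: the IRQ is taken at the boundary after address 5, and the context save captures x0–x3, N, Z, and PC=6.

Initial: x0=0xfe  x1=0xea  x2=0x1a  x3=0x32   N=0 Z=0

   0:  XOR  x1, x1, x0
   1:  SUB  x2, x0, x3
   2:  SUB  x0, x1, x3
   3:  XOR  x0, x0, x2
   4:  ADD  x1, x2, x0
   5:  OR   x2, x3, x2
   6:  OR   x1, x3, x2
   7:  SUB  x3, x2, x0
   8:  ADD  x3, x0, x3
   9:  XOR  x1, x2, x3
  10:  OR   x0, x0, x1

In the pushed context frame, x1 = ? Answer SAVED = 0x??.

SAVED = 0xfa

after  0: x0=0xfe x1=0x14 x2=0x1a x3=0x32  N=0 Z=0
after  1: x0=0xfe x1=0x14 x2=0xcc x3=0x32  N=1 Z=0
after  2: x0=0xe2 x1=0x14 x2=0xcc x3=0x32  N=1 Z=0
after  3: x0=0x2e x1=0x14 x2=0xcc x3=0x32  N=0 Z=0
after  4: x0=0x2e x1=0xfa x2=0xcc x3=0x32  N=1 Z=0
after  5: x0=0x2e x1=0xfa x2=0xfe x3=0x32  N=1 Z=0
-- IRQ taken; context saved, return-PC = 6 --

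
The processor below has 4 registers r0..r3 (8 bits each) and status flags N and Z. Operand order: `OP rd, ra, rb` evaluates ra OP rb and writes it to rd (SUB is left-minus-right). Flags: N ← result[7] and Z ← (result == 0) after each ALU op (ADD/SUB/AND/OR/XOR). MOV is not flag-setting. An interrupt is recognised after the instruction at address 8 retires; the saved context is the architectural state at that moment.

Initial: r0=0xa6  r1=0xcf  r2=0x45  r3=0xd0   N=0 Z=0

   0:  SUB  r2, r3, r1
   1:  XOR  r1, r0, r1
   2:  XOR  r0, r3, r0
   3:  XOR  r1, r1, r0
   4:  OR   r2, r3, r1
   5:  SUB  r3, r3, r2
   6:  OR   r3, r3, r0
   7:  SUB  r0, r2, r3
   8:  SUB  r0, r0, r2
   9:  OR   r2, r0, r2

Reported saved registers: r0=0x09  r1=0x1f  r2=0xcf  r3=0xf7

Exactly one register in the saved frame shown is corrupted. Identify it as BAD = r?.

BAD = r2

after  0: r0=0xa6 r1=0xcf r2=0x01 r3=0xd0  N=0 Z=0
after  1: r0=0xa6 r1=0x69 r2=0x01 r3=0xd0  N=0 Z=0
after  2: r0=0x76 r1=0x69 r2=0x01 r3=0xd0  N=0 Z=0
after  3: r0=0x76 r1=0x1f r2=0x01 r3=0xd0  N=0 Z=0
after  4: r0=0x76 r1=0x1f r2=0xdf r3=0xd0  N=1 Z=0
after  5: r0=0x76 r1=0x1f r2=0xdf r3=0xf1  N=1 Z=0
after  6: r0=0x76 r1=0x1f r2=0xdf r3=0xf7  N=1 Z=0
after  7: r0=0xe8 r1=0x1f r2=0xdf r3=0xf7  N=1 Z=0
after  8: r0=0x09 r1=0x1f r2=0xdf r3=0xf7  N=0 Z=0
-- IRQ taken; context saved, return-PC = 9 --
mismatch: r2: reported 0xcf vs actual 0xdf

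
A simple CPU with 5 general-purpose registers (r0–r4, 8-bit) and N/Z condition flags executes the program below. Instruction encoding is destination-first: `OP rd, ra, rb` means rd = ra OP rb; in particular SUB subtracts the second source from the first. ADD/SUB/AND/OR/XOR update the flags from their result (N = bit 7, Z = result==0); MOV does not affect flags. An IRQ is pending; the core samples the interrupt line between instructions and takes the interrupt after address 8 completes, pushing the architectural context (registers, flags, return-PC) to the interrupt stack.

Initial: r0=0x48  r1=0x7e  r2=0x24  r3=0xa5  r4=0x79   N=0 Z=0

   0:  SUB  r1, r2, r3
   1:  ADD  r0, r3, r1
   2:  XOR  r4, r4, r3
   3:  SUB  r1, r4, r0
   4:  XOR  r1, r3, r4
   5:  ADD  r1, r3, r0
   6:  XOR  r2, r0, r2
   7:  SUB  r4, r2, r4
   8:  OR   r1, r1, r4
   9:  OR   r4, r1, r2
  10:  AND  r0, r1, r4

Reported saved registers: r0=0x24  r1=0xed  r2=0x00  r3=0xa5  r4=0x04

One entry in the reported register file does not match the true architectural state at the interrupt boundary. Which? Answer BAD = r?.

BAD = r4

after  0: r0=0x48 r1=0x7f r2=0x24 r3=0xa5 r4=0x79  N=0 Z=0
after  1: r0=0x24 r1=0x7f r2=0x24 r3=0xa5 r4=0x79  N=0 Z=0
after  2: r0=0x24 r1=0x7f r2=0x24 r3=0xa5 r4=0xdc  N=1 Z=0
after  3: r0=0x24 r1=0xb8 r2=0x24 r3=0xa5 r4=0xdc  N=1 Z=0
after  4: r0=0x24 r1=0x79 r2=0x24 r3=0xa5 r4=0xdc  N=0 Z=0
after  5: r0=0x24 r1=0xc9 r2=0x24 r3=0xa5 r4=0xdc  N=1 Z=0
after  6: r0=0x24 r1=0xc9 r2=0x00 r3=0xa5 r4=0xdc  N=0 Z=1
after  7: r0=0x24 r1=0xc9 r2=0x00 r3=0xa5 r4=0x24  N=0 Z=0
after  8: r0=0x24 r1=0xed r2=0x00 r3=0xa5 r4=0x24  N=1 Z=0
-- IRQ taken; context saved, return-PC = 9 --
mismatch: r4: reported 0x04 vs actual 0x24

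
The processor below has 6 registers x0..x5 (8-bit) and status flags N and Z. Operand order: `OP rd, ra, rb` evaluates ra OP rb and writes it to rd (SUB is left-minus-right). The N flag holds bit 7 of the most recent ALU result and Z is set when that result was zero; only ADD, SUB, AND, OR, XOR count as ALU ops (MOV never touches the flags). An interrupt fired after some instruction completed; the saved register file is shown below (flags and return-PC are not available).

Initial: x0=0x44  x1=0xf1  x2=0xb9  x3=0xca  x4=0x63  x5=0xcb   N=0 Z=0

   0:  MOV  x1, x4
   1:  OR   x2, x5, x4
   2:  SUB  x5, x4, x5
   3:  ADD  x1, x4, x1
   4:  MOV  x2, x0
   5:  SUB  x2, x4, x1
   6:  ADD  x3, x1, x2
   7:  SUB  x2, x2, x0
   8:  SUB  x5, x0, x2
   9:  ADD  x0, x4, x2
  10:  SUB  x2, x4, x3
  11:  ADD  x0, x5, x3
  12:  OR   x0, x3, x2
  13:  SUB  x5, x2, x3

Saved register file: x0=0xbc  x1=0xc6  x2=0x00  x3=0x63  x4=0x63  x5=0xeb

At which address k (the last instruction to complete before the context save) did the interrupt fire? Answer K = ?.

K = 10

after  0: x0=0x44 x1=0x63 x2=0xb9 x3=0xca x4=0x63 x5=0xcb  N=0 Z=0
after  1: x0=0x44 x1=0x63 x2=0xeb x3=0xca x4=0x63 x5=0xcb  N=1 Z=0
after  2: x0=0x44 x1=0x63 x2=0xeb x3=0xca x4=0x63 x5=0x98  N=1 Z=0
after  3: x0=0x44 x1=0xc6 x2=0xeb x3=0xca x4=0x63 x5=0x98  N=1 Z=0
after  4: x0=0x44 x1=0xc6 x2=0x44 x3=0xca x4=0x63 x5=0x98  N=1 Z=0
after  5: x0=0x44 x1=0xc6 x2=0x9d x3=0xca x4=0x63 x5=0x98  N=1 Z=0
after  6: x0=0x44 x1=0xc6 x2=0x9d x3=0x63 x4=0x63 x5=0x98  N=0 Z=0
after  7: x0=0x44 x1=0xc6 x2=0x59 x3=0x63 x4=0x63 x5=0x98  N=0 Z=0
after  8: x0=0x44 x1=0xc6 x2=0x59 x3=0x63 x4=0x63 x5=0xeb  N=1 Z=0
after  9: x0=0xbc x1=0xc6 x2=0x59 x3=0x63 x4=0x63 x5=0xeb  N=1 Z=0
after 10: x0=0xbc x1=0xc6 x2=0x00 x3=0x63 x4=0x63 x5=0xeb  N=0 Z=1
-- IRQ taken; context saved, return-PC = 11 --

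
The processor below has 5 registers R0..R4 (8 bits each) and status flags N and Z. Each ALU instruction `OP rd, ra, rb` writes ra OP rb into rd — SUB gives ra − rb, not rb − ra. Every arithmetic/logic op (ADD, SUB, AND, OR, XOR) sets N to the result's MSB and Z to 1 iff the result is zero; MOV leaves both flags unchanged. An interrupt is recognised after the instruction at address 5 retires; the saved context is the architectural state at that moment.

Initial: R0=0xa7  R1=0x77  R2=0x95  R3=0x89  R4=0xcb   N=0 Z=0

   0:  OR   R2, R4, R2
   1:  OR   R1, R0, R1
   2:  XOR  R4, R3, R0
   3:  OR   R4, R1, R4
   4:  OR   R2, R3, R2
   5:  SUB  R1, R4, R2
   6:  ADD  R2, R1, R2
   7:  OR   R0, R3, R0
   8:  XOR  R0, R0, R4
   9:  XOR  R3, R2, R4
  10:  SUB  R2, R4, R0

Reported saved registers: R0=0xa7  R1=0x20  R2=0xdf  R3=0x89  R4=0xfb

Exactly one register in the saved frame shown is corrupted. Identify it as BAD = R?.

BAD = R4

after  0: R0=0xa7 R1=0x77 R2=0xdf R3=0x89 R4=0xcb  N=1 Z=0
after  1: R0=0xa7 R1=0xf7 R2=0xdf R3=0x89 R4=0xcb  N=1 Z=0
after  2: R0=0xa7 R1=0xf7 R2=0xdf R3=0x89 R4=0x2e  N=0 Z=0
after  3: R0=0xa7 R1=0xf7 R2=0xdf R3=0x89 R4=0xff  N=1 Z=0
after  4: R0=0xa7 R1=0xf7 R2=0xdf R3=0x89 R4=0xff  N=1 Z=0
after  5: R0=0xa7 R1=0x20 R2=0xdf R3=0x89 R4=0xff  N=0 Z=0
-- IRQ taken; context saved, return-PC = 6 --
mismatch: R4: reported 0xfb vs actual 0xff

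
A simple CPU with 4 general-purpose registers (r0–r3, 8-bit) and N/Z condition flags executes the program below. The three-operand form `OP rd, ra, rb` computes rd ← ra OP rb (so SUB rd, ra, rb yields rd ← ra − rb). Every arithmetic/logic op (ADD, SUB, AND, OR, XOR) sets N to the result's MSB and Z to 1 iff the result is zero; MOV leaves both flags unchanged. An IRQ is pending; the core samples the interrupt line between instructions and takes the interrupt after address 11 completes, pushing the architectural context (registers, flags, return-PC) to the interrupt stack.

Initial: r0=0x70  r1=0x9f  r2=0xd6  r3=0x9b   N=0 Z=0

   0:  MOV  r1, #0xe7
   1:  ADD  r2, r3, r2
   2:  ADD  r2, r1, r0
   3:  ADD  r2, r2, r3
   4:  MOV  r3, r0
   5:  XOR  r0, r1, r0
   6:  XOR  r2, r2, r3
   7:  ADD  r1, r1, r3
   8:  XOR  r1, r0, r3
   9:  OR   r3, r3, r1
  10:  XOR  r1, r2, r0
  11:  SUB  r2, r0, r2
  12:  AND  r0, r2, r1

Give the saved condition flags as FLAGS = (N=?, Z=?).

after  0: r0=0x70 r1=0xe7 r2=0xd6 r3=0x9b  N=0 Z=0
after  1: r0=0x70 r1=0xe7 r2=0x71 r3=0x9b  N=0 Z=0
after  2: r0=0x70 r1=0xe7 r2=0x57 r3=0x9b  N=0 Z=0
after  3: r0=0x70 r1=0xe7 r2=0xf2 r3=0x9b  N=1 Z=0
after  4: r0=0x70 r1=0xe7 r2=0xf2 r3=0x70  N=1 Z=0
after  5: r0=0x97 r1=0xe7 r2=0xf2 r3=0x70  N=1 Z=0
after  6: r0=0x97 r1=0xe7 r2=0x82 r3=0x70  N=1 Z=0
after  7: r0=0x97 r1=0x57 r2=0x82 r3=0x70  N=0 Z=0
after  8: r0=0x97 r1=0xe7 r2=0x82 r3=0x70  N=1 Z=0
after  9: r0=0x97 r1=0xe7 r2=0x82 r3=0xf7  N=1 Z=0
after 10: r0=0x97 r1=0x15 r2=0x82 r3=0xf7  N=0 Z=0
after 11: r0=0x97 r1=0x15 r2=0x15 r3=0xf7  N=0 Z=0
-- IRQ taken; context saved, return-PC = 12 --

FLAGS = (N=0, Z=0)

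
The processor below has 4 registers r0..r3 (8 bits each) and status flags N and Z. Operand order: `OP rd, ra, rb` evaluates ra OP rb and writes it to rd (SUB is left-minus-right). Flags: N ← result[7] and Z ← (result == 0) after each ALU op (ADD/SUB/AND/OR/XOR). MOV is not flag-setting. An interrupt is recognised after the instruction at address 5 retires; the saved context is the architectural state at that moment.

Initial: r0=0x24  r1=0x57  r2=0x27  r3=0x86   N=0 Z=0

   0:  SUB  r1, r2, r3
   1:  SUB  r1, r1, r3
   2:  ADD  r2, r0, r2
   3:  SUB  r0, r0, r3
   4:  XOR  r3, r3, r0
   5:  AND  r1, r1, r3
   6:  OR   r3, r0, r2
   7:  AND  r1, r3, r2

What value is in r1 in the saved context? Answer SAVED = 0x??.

SAVED = 0x18

after  0: r0=0x24 r1=0xa1 r2=0x27 r3=0x86  N=1 Z=0
after  1: r0=0x24 r1=0x1b r2=0x27 r3=0x86  N=0 Z=0
after  2: r0=0x24 r1=0x1b r2=0x4b r3=0x86  N=0 Z=0
after  3: r0=0x9e r1=0x1b r2=0x4b r3=0x86  N=1 Z=0
after  4: r0=0x9e r1=0x1b r2=0x4b r3=0x18  N=0 Z=0
after  5: r0=0x9e r1=0x18 r2=0x4b r3=0x18  N=0 Z=0
-- IRQ taken; context saved, return-PC = 6 --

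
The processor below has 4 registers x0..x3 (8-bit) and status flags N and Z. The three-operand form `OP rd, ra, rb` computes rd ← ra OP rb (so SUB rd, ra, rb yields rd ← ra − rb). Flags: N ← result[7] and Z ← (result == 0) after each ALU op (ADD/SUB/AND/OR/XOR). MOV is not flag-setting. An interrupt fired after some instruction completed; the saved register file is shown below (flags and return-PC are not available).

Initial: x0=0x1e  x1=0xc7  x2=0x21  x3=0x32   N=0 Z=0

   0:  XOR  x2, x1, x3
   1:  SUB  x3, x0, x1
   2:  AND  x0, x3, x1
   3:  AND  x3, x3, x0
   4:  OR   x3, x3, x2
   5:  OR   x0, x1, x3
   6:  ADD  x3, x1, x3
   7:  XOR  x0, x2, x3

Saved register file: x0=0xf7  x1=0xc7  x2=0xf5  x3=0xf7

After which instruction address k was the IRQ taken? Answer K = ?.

K = 5

after  0: x0=0x1e x1=0xc7 x2=0xf5 x3=0x32  N=1 Z=0
after  1: x0=0x1e x1=0xc7 x2=0xf5 x3=0x57  N=0 Z=0
after  2: x0=0x47 x1=0xc7 x2=0xf5 x3=0x57  N=0 Z=0
after  3: x0=0x47 x1=0xc7 x2=0xf5 x3=0x47  N=0 Z=0
after  4: x0=0x47 x1=0xc7 x2=0xf5 x3=0xf7  N=1 Z=0
after  5: x0=0xf7 x1=0xc7 x2=0xf5 x3=0xf7  N=1 Z=0
-- IRQ taken; context saved, return-PC = 6 --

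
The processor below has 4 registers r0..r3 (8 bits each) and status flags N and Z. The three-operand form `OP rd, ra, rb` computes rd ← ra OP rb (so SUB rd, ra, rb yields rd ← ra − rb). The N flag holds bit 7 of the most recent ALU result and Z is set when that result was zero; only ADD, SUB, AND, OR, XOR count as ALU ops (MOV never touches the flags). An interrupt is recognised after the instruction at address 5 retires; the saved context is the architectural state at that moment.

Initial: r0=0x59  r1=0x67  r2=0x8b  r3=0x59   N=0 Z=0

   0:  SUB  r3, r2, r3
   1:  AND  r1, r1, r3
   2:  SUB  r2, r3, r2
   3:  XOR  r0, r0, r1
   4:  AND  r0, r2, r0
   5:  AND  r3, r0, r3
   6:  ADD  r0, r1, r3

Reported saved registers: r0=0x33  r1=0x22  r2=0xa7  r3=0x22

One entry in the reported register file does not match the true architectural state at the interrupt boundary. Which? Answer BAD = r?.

BAD = r0

after  0: r0=0x59 r1=0x67 r2=0x8b r3=0x32  N=0 Z=0
after  1: r0=0x59 r1=0x22 r2=0x8b r3=0x32  N=0 Z=0
after  2: r0=0x59 r1=0x22 r2=0xa7 r3=0x32  N=1 Z=0
after  3: r0=0x7b r1=0x22 r2=0xa7 r3=0x32  N=0 Z=0
after  4: r0=0x23 r1=0x22 r2=0xa7 r3=0x32  N=0 Z=0
after  5: r0=0x23 r1=0x22 r2=0xa7 r3=0x22  N=0 Z=0
-- IRQ taken; context saved, return-PC = 6 --
mismatch: r0: reported 0x33 vs actual 0x23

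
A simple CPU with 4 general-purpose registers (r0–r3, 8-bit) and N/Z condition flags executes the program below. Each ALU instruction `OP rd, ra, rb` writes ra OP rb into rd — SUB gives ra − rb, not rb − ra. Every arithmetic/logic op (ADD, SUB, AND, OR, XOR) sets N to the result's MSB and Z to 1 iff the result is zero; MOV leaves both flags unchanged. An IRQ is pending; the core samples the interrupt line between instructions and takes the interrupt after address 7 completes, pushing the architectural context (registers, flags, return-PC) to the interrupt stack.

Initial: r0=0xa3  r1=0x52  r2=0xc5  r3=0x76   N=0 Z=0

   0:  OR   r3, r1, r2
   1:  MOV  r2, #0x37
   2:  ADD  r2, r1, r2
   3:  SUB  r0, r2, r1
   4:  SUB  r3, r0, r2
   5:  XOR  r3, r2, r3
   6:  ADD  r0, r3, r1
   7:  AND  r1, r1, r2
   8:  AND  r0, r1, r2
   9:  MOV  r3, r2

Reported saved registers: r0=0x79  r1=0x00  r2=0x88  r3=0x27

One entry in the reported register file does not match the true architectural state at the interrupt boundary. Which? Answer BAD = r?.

after  0: r0=0xa3 r1=0x52 r2=0xc5 r3=0xd7  N=1 Z=0
after  1: r0=0xa3 r1=0x52 r2=0x37 r3=0xd7  N=1 Z=0
after  2: r0=0xa3 r1=0x52 r2=0x89 r3=0xd7  N=1 Z=0
after  3: r0=0x37 r1=0x52 r2=0x89 r3=0xd7  N=0 Z=0
after  4: r0=0x37 r1=0x52 r2=0x89 r3=0xae  N=1 Z=0
after  5: r0=0x37 r1=0x52 r2=0x89 r3=0x27  N=0 Z=0
after  6: r0=0x79 r1=0x52 r2=0x89 r3=0x27  N=0 Z=0
after  7: r0=0x79 r1=0x00 r2=0x89 r3=0x27  N=0 Z=1
-- IRQ taken; context saved, return-PC = 8 --
mismatch: r2: reported 0x88 vs actual 0x89

BAD = r2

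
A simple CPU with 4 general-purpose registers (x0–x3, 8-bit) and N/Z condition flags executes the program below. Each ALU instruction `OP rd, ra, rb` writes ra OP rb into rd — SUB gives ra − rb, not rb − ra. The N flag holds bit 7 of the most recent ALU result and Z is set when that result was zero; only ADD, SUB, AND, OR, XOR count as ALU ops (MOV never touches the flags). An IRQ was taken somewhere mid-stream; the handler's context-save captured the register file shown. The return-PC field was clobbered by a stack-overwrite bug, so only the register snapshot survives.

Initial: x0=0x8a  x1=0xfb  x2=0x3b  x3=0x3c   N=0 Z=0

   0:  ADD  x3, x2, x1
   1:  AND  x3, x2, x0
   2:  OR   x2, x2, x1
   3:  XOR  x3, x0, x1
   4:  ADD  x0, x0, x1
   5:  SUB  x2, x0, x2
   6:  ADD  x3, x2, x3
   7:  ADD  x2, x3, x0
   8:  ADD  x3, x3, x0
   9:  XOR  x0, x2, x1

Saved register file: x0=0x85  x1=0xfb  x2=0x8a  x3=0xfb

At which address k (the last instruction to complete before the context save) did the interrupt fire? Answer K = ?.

after  0: x0=0x8a x1=0xfb x2=0x3b x3=0x36  N=0 Z=0
after  1: x0=0x8a x1=0xfb x2=0x3b x3=0x0a  N=0 Z=0
after  2: x0=0x8a x1=0xfb x2=0xfb x3=0x0a  N=1 Z=0
after  3: x0=0x8a x1=0xfb x2=0xfb x3=0x71  N=0 Z=0
after  4: x0=0x85 x1=0xfb x2=0xfb x3=0x71  N=1 Z=0
after  5: x0=0x85 x1=0xfb x2=0x8a x3=0x71  N=1 Z=0
after  6: x0=0x85 x1=0xfb x2=0x8a x3=0xfb  N=1 Z=0
-- IRQ taken; context saved, return-PC = 7 --

K = 6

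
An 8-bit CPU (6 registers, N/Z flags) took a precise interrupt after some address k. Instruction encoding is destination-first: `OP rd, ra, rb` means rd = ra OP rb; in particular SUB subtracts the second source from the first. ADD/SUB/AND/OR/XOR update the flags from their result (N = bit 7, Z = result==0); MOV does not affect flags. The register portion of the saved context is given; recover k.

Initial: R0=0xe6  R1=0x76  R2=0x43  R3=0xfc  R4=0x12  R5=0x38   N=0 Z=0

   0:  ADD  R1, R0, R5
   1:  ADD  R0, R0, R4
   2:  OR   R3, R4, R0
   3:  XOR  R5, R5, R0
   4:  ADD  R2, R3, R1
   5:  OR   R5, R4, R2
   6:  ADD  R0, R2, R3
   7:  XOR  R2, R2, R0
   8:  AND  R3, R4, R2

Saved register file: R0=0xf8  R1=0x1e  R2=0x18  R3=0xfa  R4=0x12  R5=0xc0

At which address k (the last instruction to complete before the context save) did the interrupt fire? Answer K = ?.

K = 4

after  0: R0=0xe6 R1=0x1e R2=0x43 R3=0xfc R4=0x12 R5=0x38  N=0 Z=0
after  1: R0=0xf8 R1=0x1e R2=0x43 R3=0xfc R4=0x12 R5=0x38  N=1 Z=0
after  2: R0=0xf8 R1=0x1e R2=0x43 R3=0xfa R4=0x12 R5=0x38  N=1 Z=0
after  3: R0=0xf8 R1=0x1e R2=0x43 R3=0xfa R4=0x12 R5=0xc0  N=1 Z=0
after  4: R0=0xf8 R1=0x1e R2=0x18 R3=0xfa R4=0x12 R5=0xc0  N=0 Z=0
-- IRQ taken; context saved, return-PC = 5 --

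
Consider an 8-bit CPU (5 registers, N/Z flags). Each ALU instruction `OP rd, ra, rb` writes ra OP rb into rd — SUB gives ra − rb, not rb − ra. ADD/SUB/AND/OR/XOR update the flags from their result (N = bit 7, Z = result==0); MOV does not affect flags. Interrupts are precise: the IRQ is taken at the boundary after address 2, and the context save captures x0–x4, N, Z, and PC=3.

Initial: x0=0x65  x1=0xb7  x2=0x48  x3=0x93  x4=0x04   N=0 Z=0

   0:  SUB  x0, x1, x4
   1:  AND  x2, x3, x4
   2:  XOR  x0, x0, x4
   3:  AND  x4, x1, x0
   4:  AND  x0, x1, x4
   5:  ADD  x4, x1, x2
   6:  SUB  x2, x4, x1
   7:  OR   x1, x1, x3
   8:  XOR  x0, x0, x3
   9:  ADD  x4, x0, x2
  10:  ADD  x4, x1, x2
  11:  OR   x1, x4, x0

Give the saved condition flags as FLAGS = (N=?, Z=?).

FLAGS = (N=1, Z=0)

after  0: x0=0xb3 x1=0xb7 x2=0x48 x3=0x93 x4=0x04  N=1 Z=0
after  1: x0=0xb3 x1=0xb7 x2=0x00 x3=0x93 x4=0x04  N=0 Z=1
after  2: x0=0xb7 x1=0xb7 x2=0x00 x3=0x93 x4=0x04  N=1 Z=0
-- IRQ taken; context saved, return-PC = 3 --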